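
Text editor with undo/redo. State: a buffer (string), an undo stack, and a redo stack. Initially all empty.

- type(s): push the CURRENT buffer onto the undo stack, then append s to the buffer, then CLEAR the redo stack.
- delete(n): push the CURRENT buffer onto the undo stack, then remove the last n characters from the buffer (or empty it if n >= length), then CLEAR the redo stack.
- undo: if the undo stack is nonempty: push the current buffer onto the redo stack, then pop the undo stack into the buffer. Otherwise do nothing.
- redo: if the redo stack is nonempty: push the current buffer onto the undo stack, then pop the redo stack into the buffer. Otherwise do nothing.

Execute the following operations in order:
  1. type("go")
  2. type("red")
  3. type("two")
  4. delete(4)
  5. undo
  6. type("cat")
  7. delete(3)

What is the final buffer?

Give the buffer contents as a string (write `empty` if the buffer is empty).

After op 1 (type): buf='go' undo_depth=1 redo_depth=0
After op 2 (type): buf='gored' undo_depth=2 redo_depth=0
After op 3 (type): buf='goredtwo' undo_depth=3 redo_depth=0
After op 4 (delete): buf='gore' undo_depth=4 redo_depth=0
After op 5 (undo): buf='goredtwo' undo_depth=3 redo_depth=1
After op 6 (type): buf='goredtwocat' undo_depth=4 redo_depth=0
After op 7 (delete): buf='goredtwo' undo_depth=5 redo_depth=0

Answer: goredtwo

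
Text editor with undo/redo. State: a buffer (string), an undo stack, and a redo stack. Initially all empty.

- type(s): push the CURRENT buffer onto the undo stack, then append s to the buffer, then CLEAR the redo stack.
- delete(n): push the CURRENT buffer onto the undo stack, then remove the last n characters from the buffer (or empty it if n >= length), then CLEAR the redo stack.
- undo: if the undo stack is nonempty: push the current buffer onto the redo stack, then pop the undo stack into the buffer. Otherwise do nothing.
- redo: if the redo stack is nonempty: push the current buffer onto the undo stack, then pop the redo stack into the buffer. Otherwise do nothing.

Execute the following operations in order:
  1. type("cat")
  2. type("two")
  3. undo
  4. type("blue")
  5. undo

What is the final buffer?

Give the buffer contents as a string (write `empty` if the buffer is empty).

Answer: cat

Derivation:
After op 1 (type): buf='cat' undo_depth=1 redo_depth=0
After op 2 (type): buf='cattwo' undo_depth=2 redo_depth=0
After op 3 (undo): buf='cat' undo_depth=1 redo_depth=1
After op 4 (type): buf='catblue' undo_depth=2 redo_depth=0
After op 5 (undo): buf='cat' undo_depth=1 redo_depth=1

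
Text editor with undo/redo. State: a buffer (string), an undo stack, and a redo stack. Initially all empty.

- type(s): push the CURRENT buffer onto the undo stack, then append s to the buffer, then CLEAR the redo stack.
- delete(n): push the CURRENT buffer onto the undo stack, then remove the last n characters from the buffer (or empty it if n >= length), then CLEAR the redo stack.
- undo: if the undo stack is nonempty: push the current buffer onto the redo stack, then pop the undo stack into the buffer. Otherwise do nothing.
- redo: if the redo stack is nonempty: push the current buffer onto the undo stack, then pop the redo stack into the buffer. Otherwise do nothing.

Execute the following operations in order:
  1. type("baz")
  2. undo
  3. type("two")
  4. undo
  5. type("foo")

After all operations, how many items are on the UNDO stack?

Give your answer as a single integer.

After op 1 (type): buf='baz' undo_depth=1 redo_depth=0
After op 2 (undo): buf='(empty)' undo_depth=0 redo_depth=1
After op 3 (type): buf='two' undo_depth=1 redo_depth=0
After op 4 (undo): buf='(empty)' undo_depth=0 redo_depth=1
After op 5 (type): buf='foo' undo_depth=1 redo_depth=0

Answer: 1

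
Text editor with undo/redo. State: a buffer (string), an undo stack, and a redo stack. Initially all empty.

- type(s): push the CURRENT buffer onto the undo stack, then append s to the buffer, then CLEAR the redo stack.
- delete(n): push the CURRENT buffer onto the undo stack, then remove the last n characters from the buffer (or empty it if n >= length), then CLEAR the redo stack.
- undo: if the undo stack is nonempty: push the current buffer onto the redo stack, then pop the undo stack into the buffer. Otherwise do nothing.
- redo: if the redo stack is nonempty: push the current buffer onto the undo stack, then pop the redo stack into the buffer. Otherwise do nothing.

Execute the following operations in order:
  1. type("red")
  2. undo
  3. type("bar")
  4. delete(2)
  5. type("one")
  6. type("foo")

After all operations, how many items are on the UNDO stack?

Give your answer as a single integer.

After op 1 (type): buf='red' undo_depth=1 redo_depth=0
After op 2 (undo): buf='(empty)' undo_depth=0 redo_depth=1
After op 3 (type): buf='bar' undo_depth=1 redo_depth=0
After op 4 (delete): buf='b' undo_depth=2 redo_depth=0
After op 5 (type): buf='bone' undo_depth=3 redo_depth=0
After op 6 (type): buf='bonefoo' undo_depth=4 redo_depth=0

Answer: 4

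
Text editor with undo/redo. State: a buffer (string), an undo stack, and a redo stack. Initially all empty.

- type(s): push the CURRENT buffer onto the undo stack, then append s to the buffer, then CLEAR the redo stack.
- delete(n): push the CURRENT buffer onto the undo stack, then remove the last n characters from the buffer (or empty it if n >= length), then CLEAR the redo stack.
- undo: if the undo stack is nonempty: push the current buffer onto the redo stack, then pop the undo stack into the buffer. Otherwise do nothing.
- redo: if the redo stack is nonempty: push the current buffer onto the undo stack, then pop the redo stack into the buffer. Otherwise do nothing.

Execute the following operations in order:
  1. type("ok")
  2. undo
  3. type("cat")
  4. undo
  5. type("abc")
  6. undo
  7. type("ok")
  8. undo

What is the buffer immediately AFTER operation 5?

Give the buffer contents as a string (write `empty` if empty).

Answer: abc

Derivation:
After op 1 (type): buf='ok' undo_depth=1 redo_depth=0
After op 2 (undo): buf='(empty)' undo_depth=0 redo_depth=1
After op 3 (type): buf='cat' undo_depth=1 redo_depth=0
After op 4 (undo): buf='(empty)' undo_depth=0 redo_depth=1
After op 5 (type): buf='abc' undo_depth=1 redo_depth=0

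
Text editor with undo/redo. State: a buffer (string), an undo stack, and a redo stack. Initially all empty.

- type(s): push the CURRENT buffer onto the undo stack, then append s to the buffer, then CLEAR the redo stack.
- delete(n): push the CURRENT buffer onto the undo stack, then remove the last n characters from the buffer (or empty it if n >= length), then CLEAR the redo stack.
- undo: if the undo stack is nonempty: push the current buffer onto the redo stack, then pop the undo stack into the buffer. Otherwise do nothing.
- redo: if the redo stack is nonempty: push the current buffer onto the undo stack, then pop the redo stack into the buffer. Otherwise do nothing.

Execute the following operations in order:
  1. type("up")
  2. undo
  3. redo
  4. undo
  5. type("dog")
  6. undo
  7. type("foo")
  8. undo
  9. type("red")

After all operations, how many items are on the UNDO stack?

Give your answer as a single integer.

Answer: 1

Derivation:
After op 1 (type): buf='up' undo_depth=1 redo_depth=0
After op 2 (undo): buf='(empty)' undo_depth=0 redo_depth=1
After op 3 (redo): buf='up' undo_depth=1 redo_depth=0
After op 4 (undo): buf='(empty)' undo_depth=0 redo_depth=1
After op 5 (type): buf='dog' undo_depth=1 redo_depth=0
After op 6 (undo): buf='(empty)' undo_depth=0 redo_depth=1
After op 7 (type): buf='foo' undo_depth=1 redo_depth=0
After op 8 (undo): buf='(empty)' undo_depth=0 redo_depth=1
After op 9 (type): buf='red' undo_depth=1 redo_depth=0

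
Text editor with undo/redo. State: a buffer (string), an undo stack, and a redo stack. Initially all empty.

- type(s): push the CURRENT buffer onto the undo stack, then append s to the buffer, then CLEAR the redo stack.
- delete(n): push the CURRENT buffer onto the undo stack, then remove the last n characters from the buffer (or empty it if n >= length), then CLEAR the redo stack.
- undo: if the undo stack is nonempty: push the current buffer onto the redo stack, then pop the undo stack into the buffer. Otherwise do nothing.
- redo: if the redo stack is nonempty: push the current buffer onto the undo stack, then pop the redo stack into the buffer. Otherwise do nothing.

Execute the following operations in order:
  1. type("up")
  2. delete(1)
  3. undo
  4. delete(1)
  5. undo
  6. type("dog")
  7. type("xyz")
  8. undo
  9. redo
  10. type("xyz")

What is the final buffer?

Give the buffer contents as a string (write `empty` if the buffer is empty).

After op 1 (type): buf='up' undo_depth=1 redo_depth=0
After op 2 (delete): buf='u' undo_depth=2 redo_depth=0
After op 3 (undo): buf='up' undo_depth=1 redo_depth=1
After op 4 (delete): buf='u' undo_depth=2 redo_depth=0
After op 5 (undo): buf='up' undo_depth=1 redo_depth=1
After op 6 (type): buf='updog' undo_depth=2 redo_depth=0
After op 7 (type): buf='updogxyz' undo_depth=3 redo_depth=0
After op 8 (undo): buf='updog' undo_depth=2 redo_depth=1
After op 9 (redo): buf='updogxyz' undo_depth=3 redo_depth=0
After op 10 (type): buf='updogxyzxyz' undo_depth=4 redo_depth=0

Answer: updogxyzxyz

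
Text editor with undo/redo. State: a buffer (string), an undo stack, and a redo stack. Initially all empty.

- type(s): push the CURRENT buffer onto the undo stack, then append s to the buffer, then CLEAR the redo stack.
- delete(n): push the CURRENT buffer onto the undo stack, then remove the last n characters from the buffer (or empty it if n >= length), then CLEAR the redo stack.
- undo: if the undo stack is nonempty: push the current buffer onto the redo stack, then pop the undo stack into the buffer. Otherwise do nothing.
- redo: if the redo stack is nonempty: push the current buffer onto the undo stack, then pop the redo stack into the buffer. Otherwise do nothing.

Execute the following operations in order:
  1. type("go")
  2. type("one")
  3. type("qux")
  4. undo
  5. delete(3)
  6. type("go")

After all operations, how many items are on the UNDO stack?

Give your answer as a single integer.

Answer: 4

Derivation:
After op 1 (type): buf='go' undo_depth=1 redo_depth=0
After op 2 (type): buf='goone' undo_depth=2 redo_depth=0
After op 3 (type): buf='goonequx' undo_depth=3 redo_depth=0
After op 4 (undo): buf='goone' undo_depth=2 redo_depth=1
After op 5 (delete): buf='go' undo_depth=3 redo_depth=0
After op 6 (type): buf='gogo' undo_depth=4 redo_depth=0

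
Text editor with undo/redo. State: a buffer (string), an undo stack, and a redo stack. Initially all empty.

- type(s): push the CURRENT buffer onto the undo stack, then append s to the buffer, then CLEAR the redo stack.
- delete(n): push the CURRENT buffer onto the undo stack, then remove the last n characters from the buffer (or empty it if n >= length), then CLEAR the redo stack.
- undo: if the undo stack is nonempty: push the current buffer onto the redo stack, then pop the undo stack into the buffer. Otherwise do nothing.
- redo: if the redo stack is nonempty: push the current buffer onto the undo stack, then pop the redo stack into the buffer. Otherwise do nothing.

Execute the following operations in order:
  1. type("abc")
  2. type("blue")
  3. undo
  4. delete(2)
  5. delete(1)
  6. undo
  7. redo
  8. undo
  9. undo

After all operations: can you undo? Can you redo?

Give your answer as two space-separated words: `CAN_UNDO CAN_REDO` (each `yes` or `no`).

Answer: yes yes

Derivation:
After op 1 (type): buf='abc' undo_depth=1 redo_depth=0
After op 2 (type): buf='abcblue' undo_depth=2 redo_depth=0
After op 3 (undo): buf='abc' undo_depth=1 redo_depth=1
After op 4 (delete): buf='a' undo_depth=2 redo_depth=0
After op 5 (delete): buf='(empty)' undo_depth=3 redo_depth=0
After op 6 (undo): buf='a' undo_depth=2 redo_depth=1
After op 7 (redo): buf='(empty)' undo_depth=3 redo_depth=0
After op 8 (undo): buf='a' undo_depth=2 redo_depth=1
After op 9 (undo): buf='abc' undo_depth=1 redo_depth=2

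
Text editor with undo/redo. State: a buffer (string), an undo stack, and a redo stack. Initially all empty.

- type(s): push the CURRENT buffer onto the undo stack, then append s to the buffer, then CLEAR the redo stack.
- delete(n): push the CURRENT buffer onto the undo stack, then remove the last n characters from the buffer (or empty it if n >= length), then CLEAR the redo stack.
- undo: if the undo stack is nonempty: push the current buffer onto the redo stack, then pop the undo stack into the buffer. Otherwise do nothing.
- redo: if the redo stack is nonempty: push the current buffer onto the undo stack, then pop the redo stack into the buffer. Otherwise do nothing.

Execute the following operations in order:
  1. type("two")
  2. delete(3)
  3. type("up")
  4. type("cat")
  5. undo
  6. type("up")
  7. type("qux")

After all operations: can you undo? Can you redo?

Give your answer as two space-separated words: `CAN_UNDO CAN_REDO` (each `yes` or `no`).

Answer: yes no

Derivation:
After op 1 (type): buf='two' undo_depth=1 redo_depth=0
After op 2 (delete): buf='(empty)' undo_depth=2 redo_depth=0
After op 3 (type): buf='up' undo_depth=3 redo_depth=0
After op 4 (type): buf='upcat' undo_depth=4 redo_depth=0
After op 5 (undo): buf='up' undo_depth=3 redo_depth=1
After op 6 (type): buf='upup' undo_depth=4 redo_depth=0
After op 7 (type): buf='upupqux' undo_depth=5 redo_depth=0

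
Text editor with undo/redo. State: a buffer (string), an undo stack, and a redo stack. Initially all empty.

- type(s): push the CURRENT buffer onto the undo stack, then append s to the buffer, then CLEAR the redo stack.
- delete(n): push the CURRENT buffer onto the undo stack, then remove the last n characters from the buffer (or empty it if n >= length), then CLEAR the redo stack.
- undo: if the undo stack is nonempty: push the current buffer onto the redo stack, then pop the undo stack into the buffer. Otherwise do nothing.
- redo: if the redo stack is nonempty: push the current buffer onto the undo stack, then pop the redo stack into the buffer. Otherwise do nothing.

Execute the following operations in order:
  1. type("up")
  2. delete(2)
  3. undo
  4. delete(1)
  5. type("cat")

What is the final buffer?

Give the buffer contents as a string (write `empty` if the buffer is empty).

Answer: ucat

Derivation:
After op 1 (type): buf='up' undo_depth=1 redo_depth=0
After op 2 (delete): buf='(empty)' undo_depth=2 redo_depth=0
After op 3 (undo): buf='up' undo_depth=1 redo_depth=1
After op 4 (delete): buf='u' undo_depth=2 redo_depth=0
After op 5 (type): buf='ucat' undo_depth=3 redo_depth=0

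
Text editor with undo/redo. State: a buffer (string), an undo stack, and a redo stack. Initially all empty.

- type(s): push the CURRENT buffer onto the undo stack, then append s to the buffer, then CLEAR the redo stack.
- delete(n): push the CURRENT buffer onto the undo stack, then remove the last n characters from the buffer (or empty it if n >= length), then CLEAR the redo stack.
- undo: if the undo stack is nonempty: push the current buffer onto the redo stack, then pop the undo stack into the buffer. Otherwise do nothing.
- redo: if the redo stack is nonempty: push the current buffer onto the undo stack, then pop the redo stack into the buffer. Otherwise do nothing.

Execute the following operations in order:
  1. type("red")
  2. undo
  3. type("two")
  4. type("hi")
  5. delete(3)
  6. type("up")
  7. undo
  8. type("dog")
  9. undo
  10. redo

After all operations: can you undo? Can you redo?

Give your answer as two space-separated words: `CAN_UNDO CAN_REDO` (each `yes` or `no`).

Answer: yes no

Derivation:
After op 1 (type): buf='red' undo_depth=1 redo_depth=0
After op 2 (undo): buf='(empty)' undo_depth=0 redo_depth=1
After op 3 (type): buf='two' undo_depth=1 redo_depth=0
After op 4 (type): buf='twohi' undo_depth=2 redo_depth=0
After op 5 (delete): buf='tw' undo_depth=3 redo_depth=0
After op 6 (type): buf='twup' undo_depth=4 redo_depth=0
After op 7 (undo): buf='tw' undo_depth=3 redo_depth=1
After op 8 (type): buf='twdog' undo_depth=4 redo_depth=0
After op 9 (undo): buf='tw' undo_depth=3 redo_depth=1
After op 10 (redo): buf='twdog' undo_depth=4 redo_depth=0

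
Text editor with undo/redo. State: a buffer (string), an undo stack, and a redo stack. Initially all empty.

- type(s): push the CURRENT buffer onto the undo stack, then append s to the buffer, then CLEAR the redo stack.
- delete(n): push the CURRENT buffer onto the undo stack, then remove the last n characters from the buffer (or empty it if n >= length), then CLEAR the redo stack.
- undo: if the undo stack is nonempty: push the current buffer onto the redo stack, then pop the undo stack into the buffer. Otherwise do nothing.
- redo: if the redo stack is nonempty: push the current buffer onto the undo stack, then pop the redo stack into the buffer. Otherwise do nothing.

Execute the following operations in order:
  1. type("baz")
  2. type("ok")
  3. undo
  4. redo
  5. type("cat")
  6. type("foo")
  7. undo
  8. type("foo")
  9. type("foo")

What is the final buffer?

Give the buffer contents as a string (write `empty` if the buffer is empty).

After op 1 (type): buf='baz' undo_depth=1 redo_depth=0
After op 2 (type): buf='bazok' undo_depth=2 redo_depth=0
After op 3 (undo): buf='baz' undo_depth=1 redo_depth=1
After op 4 (redo): buf='bazok' undo_depth=2 redo_depth=0
After op 5 (type): buf='bazokcat' undo_depth=3 redo_depth=0
After op 6 (type): buf='bazokcatfoo' undo_depth=4 redo_depth=0
After op 7 (undo): buf='bazokcat' undo_depth=3 redo_depth=1
After op 8 (type): buf='bazokcatfoo' undo_depth=4 redo_depth=0
After op 9 (type): buf='bazokcatfoofoo' undo_depth=5 redo_depth=0

Answer: bazokcatfoofoo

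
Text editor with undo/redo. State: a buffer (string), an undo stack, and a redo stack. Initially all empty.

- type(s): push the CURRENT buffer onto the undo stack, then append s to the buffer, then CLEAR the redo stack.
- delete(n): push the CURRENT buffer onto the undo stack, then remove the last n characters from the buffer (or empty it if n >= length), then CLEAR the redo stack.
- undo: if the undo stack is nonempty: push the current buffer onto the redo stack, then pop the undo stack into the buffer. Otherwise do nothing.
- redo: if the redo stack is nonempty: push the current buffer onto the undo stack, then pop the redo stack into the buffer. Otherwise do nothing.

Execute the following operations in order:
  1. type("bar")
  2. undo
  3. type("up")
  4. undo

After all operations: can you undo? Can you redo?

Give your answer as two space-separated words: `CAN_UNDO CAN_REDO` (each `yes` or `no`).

Answer: no yes

Derivation:
After op 1 (type): buf='bar' undo_depth=1 redo_depth=0
After op 2 (undo): buf='(empty)' undo_depth=0 redo_depth=1
After op 3 (type): buf='up' undo_depth=1 redo_depth=0
After op 4 (undo): buf='(empty)' undo_depth=0 redo_depth=1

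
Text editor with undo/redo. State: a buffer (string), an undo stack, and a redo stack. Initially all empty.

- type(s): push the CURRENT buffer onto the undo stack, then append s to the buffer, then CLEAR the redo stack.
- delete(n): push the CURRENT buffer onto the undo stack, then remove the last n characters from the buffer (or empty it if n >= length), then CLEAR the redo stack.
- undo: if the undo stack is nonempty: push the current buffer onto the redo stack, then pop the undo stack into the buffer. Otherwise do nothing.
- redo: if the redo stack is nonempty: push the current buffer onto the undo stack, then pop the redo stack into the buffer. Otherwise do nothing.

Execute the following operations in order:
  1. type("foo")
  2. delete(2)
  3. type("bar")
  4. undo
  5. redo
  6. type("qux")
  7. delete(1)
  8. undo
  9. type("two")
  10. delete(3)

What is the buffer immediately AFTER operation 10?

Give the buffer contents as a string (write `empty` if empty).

Answer: fbarqux

Derivation:
After op 1 (type): buf='foo' undo_depth=1 redo_depth=0
After op 2 (delete): buf='f' undo_depth=2 redo_depth=0
After op 3 (type): buf='fbar' undo_depth=3 redo_depth=0
After op 4 (undo): buf='f' undo_depth=2 redo_depth=1
After op 5 (redo): buf='fbar' undo_depth=3 redo_depth=0
After op 6 (type): buf='fbarqux' undo_depth=4 redo_depth=0
After op 7 (delete): buf='fbarqu' undo_depth=5 redo_depth=0
After op 8 (undo): buf='fbarqux' undo_depth=4 redo_depth=1
After op 9 (type): buf='fbarquxtwo' undo_depth=5 redo_depth=0
After op 10 (delete): buf='fbarqux' undo_depth=6 redo_depth=0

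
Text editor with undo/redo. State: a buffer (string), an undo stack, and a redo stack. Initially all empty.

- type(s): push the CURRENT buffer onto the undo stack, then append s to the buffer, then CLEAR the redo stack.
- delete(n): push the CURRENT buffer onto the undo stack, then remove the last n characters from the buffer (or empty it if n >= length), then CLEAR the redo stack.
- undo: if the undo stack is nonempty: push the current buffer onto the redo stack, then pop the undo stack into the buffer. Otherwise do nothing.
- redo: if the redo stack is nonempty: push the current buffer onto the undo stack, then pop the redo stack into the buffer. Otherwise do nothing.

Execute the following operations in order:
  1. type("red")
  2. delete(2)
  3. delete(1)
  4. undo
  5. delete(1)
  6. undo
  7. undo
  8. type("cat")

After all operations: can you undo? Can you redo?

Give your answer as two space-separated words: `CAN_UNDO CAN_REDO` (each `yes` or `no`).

Answer: yes no

Derivation:
After op 1 (type): buf='red' undo_depth=1 redo_depth=0
After op 2 (delete): buf='r' undo_depth=2 redo_depth=0
After op 3 (delete): buf='(empty)' undo_depth=3 redo_depth=0
After op 4 (undo): buf='r' undo_depth=2 redo_depth=1
After op 5 (delete): buf='(empty)' undo_depth=3 redo_depth=0
After op 6 (undo): buf='r' undo_depth=2 redo_depth=1
After op 7 (undo): buf='red' undo_depth=1 redo_depth=2
After op 8 (type): buf='redcat' undo_depth=2 redo_depth=0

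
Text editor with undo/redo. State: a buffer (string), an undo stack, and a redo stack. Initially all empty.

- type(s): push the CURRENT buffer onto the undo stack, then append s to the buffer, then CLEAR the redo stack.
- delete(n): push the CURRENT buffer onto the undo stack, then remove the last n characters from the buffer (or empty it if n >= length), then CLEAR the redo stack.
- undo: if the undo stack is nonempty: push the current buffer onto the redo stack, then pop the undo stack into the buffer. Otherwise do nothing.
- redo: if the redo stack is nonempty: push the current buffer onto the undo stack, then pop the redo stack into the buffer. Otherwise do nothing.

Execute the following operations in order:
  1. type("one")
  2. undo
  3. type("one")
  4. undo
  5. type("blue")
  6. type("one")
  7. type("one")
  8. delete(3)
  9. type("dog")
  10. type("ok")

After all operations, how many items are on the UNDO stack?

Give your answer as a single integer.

After op 1 (type): buf='one' undo_depth=1 redo_depth=0
After op 2 (undo): buf='(empty)' undo_depth=0 redo_depth=1
After op 3 (type): buf='one' undo_depth=1 redo_depth=0
After op 4 (undo): buf='(empty)' undo_depth=0 redo_depth=1
After op 5 (type): buf='blue' undo_depth=1 redo_depth=0
After op 6 (type): buf='blueone' undo_depth=2 redo_depth=0
After op 7 (type): buf='blueoneone' undo_depth=3 redo_depth=0
After op 8 (delete): buf='blueone' undo_depth=4 redo_depth=0
After op 9 (type): buf='blueonedog' undo_depth=5 redo_depth=0
After op 10 (type): buf='blueonedogok' undo_depth=6 redo_depth=0

Answer: 6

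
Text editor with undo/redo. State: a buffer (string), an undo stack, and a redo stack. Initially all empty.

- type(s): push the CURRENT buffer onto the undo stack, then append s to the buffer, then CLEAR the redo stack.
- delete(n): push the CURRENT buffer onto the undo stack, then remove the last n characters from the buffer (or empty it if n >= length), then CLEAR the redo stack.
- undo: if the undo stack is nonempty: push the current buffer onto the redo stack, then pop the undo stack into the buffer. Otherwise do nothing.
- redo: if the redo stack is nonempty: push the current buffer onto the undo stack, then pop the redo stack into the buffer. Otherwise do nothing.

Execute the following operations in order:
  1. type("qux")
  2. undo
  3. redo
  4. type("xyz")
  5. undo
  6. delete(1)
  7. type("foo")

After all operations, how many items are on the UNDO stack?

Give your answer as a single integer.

Answer: 3

Derivation:
After op 1 (type): buf='qux' undo_depth=1 redo_depth=0
After op 2 (undo): buf='(empty)' undo_depth=0 redo_depth=1
After op 3 (redo): buf='qux' undo_depth=1 redo_depth=0
After op 4 (type): buf='quxxyz' undo_depth=2 redo_depth=0
After op 5 (undo): buf='qux' undo_depth=1 redo_depth=1
After op 6 (delete): buf='qu' undo_depth=2 redo_depth=0
After op 7 (type): buf='qufoo' undo_depth=3 redo_depth=0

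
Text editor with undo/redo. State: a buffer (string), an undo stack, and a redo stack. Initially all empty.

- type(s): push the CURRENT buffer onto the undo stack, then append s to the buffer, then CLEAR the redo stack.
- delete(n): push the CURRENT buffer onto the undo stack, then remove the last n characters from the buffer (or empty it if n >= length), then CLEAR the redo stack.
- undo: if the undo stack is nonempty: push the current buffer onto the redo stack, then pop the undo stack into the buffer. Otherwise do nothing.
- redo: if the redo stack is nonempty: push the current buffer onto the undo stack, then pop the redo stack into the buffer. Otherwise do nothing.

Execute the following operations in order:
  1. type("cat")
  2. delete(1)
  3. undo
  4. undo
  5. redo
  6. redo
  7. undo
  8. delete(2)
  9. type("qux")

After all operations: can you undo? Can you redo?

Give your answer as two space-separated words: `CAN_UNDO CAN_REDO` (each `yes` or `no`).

Answer: yes no

Derivation:
After op 1 (type): buf='cat' undo_depth=1 redo_depth=0
After op 2 (delete): buf='ca' undo_depth=2 redo_depth=0
After op 3 (undo): buf='cat' undo_depth=1 redo_depth=1
After op 4 (undo): buf='(empty)' undo_depth=0 redo_depth=2
After op 5 (redo): buf='cat' undo_depth=1 redo_depth=1
After op 6 (redo): buf='ca' undo_depth=2 redo_depth=0
After op 7 (undo): buf='cat' undo_depth=1 redo_depth=1
After op 8 (delete): buf='c' undo_depth=2 redo_depth=0
After op 9 (type): buf='cqux' undo_depth=3 redo_depth=0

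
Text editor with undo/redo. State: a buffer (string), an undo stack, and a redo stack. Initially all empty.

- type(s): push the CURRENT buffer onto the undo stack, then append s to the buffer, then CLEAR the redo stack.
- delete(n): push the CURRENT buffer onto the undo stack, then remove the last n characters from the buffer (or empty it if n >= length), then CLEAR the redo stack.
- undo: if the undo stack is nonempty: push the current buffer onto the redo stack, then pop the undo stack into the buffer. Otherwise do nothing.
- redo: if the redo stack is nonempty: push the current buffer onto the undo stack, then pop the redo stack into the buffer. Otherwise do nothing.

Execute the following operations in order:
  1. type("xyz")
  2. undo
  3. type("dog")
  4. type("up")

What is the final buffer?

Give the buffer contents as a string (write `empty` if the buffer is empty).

Answer: dogup

Derivation:
After op 1 (type): buf='xyz' undo_depth=1 redo_depth=0
After op 2 (undo): buf='(empty)' undo_depth=0 redo_depth=1
After op 3 (type): buf='dog' undo_depth=1 redo_depth=0
After op 4 (type): buf='dogup' undo_depth=2 redo_depth=0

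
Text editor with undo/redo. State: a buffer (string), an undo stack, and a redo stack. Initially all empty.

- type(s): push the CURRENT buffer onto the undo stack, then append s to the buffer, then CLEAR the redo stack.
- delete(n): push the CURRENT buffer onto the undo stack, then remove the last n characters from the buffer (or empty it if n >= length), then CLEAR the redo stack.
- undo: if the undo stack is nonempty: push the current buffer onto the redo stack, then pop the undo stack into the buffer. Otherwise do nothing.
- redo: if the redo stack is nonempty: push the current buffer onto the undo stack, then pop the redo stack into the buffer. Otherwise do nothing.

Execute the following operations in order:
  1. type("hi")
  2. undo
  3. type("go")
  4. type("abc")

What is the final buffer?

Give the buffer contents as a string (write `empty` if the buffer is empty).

After op 1 (type): buf='hi' undo_depth=1 redo_depth=0
After op 2 (undo): buf='(empty)' undo_depth=0 redo_depth=1
After op 3 (type): buf='go' undo_depth=1 redo_depth=0
After op 4 (type): buf='goabc' undo_depth=2 redo_depth=0

Answer: goabc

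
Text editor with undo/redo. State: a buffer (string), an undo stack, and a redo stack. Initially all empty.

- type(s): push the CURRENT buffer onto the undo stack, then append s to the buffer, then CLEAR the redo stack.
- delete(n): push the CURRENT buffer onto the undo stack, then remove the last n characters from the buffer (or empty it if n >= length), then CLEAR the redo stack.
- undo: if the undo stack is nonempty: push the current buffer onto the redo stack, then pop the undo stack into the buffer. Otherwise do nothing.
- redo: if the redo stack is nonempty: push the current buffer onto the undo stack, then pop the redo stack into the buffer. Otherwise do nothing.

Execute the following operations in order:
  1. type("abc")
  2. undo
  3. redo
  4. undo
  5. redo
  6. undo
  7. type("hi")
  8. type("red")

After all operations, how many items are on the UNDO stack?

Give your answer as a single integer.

Answer: 2

Derivation:
After op 1 (type): buf='abc' undo_depth=1 redo_depth=0
After op 2 (undo): buf='(empty)' undo_depth=0 redo_depth=1
After op 3 (redo): buf='abc' undo_depth=1 redo_depth=0
After op 4 (undo): buf='(empty)' undo_depth=0 redo_depth=1
After op 5 (redo): buf='abc' undo_depth=1 redo_depth=0
After op 6 (undo): buf='(empty)' undo_depth=0 redo_depth=1
After op 7 (type): buf='hi' undo_depth=1 redo_depth=0
After op 8 (type): buf='hired' undo_depth=2 redo_depth=0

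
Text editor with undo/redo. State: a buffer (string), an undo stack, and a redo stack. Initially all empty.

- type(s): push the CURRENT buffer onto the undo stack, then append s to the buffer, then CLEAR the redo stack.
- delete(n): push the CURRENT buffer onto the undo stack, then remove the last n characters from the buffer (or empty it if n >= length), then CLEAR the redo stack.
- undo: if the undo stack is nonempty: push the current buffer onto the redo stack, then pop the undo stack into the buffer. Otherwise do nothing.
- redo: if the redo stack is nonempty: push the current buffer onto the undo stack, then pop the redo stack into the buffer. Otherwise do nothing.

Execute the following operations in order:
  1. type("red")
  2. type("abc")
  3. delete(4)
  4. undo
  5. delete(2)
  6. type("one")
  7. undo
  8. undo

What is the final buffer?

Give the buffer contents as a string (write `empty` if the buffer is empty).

Answer: redabc

Derivation:
After op 1 (type): buf='red' undo_depth=1 redo_depth=0
After op 2 (type): buf='redabc' undo_depth=2 redo_depth=0
After op 3 (delete): buf='re' undo_depth=3 redo_depth=0
After op 4 (undo): buf='redabc' undo_depth=2 redo_depth=1
After op 5 (delete): buf='reda' undo_depth=3 redo_depth=0
After op 6 (type): buf='redaone' undo_depth=4 redo_depth=0
After op 7 (undo): buf='reda' undo_depth=3 redo_depth=1
After op 8 (undo): buf='redabc' undo_depth=2 redo_depth=2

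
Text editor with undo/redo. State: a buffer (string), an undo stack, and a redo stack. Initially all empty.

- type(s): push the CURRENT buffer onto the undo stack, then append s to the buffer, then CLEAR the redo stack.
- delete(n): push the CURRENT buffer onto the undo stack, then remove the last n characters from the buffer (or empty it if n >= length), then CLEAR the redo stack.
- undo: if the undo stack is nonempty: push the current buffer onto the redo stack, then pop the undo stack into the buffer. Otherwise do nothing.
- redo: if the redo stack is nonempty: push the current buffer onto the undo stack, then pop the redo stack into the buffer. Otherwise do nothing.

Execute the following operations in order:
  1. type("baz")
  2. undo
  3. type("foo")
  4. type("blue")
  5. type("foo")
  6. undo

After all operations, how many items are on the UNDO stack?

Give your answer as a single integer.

After op 1 (type): buf='baz' undo_depth=1 redo_depth=0
After op 2 (undo): buf='(empty)' undo_depth=0 redo_depth=1
After op 3 (type): buf='foo' undo_depth=1 redo_depth=0
After op 4 (type): buf='fooblue' undo_depth=2 redo_depth=0
After op 5 (type): buf='foobluefoo' undo_depth=3 redo_depth=0
After op 6 (undo): buf='fooblue' undo_depth=2 redo_depth=1

Answer: 2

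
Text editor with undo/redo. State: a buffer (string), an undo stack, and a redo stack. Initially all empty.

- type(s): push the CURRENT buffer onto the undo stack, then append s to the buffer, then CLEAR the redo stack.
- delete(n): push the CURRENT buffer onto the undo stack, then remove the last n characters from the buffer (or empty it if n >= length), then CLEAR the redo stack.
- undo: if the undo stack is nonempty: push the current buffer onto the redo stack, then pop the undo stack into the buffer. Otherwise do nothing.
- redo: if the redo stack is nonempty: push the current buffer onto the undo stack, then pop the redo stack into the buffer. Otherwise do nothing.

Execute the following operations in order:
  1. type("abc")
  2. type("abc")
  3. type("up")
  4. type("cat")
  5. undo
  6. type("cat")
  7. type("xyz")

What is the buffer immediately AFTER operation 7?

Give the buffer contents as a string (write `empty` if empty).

After op 1 (type): buf='abc' undo_depth=1 redo_depth=0
After op 2 (type): buf='abcabc' undo_depth=2 redo_depth=0
After op 3 (type): buf='abcabcup' undo_depth=3 redo_depth=0
After op 4 (type): buf='abcabcupcat' undo_depth=4 redo_depth=0
After op 5 (undo): buf='abcabcup' undo_depth=3 redo_depth=1
After op 6 (type): buf='abcabcupcat' undo_depth=4 redo_depth=0
After op 7 (type): buf='abcabcupcatxyz' undo_depth=5 redo_depth=0

Answer: abcabcupcatxyz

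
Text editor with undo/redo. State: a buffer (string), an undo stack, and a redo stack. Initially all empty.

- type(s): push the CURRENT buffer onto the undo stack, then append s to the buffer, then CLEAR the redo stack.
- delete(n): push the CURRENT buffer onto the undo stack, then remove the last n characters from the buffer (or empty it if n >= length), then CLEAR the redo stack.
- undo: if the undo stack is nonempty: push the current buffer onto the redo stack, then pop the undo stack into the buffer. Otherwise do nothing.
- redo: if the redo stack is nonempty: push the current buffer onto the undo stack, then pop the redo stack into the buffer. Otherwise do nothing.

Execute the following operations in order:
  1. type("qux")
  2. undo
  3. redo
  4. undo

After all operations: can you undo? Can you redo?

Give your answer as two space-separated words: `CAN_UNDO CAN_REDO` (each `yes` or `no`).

Answer: no yes

Derivation:
After op 1 (type): buf='qux' undo_depth=1 redo_depth=0
After op 2 (undo): buf='(empty)' undo_depth=0 redo_depth=1
After op 3 (redo): buf='qux' undo_depth=1 redo_depth=0
After op 4 (undo): buf='(empty)' undo_depth=0 redo_depth=1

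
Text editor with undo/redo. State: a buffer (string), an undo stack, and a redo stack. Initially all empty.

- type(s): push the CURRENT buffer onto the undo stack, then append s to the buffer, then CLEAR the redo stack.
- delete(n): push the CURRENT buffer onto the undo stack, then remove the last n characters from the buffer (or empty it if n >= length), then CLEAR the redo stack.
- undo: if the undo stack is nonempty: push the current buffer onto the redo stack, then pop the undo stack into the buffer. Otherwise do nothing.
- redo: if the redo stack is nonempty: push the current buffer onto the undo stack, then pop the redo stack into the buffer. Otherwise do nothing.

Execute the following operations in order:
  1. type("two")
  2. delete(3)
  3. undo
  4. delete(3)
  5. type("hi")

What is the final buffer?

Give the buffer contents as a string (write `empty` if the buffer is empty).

After op 1 (type): buf='two' undo_depth=1 redo_depth=0
After op 2 (delete): buf='(empty)' undo_depth=2 redo_depth=0
After op 3 (undo): buf='two' undo_depth=1 redo_depth=1
After op 4 (delete): buf='(empty)' undo_depth=2 redo_depth=0
After op 5 (type): buf='hi' undo_depth=3 redo_depth=0

Answer: hi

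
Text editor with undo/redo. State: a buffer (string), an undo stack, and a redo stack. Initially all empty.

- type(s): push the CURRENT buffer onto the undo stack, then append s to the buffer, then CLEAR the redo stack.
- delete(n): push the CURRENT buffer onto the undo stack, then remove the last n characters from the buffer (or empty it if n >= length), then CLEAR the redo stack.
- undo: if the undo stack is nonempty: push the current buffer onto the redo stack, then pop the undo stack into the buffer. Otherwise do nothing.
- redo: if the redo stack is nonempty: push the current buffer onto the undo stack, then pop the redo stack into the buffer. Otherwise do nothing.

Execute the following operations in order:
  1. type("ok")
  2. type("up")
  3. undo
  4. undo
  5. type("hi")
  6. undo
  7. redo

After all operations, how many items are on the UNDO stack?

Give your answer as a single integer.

Answer: 1

Derivation:
After op 1 (type): buf='ok' undo_depth=1 redo_depth=0
After op 2 (type): buf='okup' undo_depth=2 redo_depth=0
After op 3 (undo): buf='ok' undo_depth=1 redo_depth=1
After op 4 (undo): buf='(empty)' undo_depth=0 redo_depth=2
After op 5 (type): buf='hi' undo_depth=1 redo_depth=0
After op 6 (undo): buf='(empty)' undo_depth=0 redo_depth=1
After op 7 (redo): buf='hi' undo_depth=1 redo_depth=0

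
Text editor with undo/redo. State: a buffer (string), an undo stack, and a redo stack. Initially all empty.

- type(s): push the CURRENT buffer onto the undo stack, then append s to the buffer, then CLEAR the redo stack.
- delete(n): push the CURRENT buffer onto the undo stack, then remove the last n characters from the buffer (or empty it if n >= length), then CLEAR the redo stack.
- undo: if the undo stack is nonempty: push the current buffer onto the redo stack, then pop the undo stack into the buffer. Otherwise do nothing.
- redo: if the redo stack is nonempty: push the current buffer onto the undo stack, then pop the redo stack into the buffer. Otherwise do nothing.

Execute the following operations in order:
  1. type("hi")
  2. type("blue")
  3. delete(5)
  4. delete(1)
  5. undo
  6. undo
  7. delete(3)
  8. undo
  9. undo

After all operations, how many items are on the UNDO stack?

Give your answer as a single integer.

Answer: 1

Derivation:
After op 1 (type): buf='hi' undo_depth=1 redo_depth=0
After op 2 (type): buf='hiblue' undo_depth=2 redo_depth=0
After op 3 (delete): buf='h' undo_depth=3 redo_depth=0
After op 4 (delete): buf='(empty)' undo_depth=4 redo_depth=0
After op 5 (undo): buf='h' undo_depth=3 redo_depth=1
After op 6 (undo): buf='hiblue' undo_depth=2 redo_depth=2
After op 7 (delete): buf='hib' undo_depth=3 redo_depth=0
After op 8 (undo): buf='hiblue' undo_depth=2 redo_depth=1
After op 9 (undo): buf='hi' undo_depth=1 redo_depth=2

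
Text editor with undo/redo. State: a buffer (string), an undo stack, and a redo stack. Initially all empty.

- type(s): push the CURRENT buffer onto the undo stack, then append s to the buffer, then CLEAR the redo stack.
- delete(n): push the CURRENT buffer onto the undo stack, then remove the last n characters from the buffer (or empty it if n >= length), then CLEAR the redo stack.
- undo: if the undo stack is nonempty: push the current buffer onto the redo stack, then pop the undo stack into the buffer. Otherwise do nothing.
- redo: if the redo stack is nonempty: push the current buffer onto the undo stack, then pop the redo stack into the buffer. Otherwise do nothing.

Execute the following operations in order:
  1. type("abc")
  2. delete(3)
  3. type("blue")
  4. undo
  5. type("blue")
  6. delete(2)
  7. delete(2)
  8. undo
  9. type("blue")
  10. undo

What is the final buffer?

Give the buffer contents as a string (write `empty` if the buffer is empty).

Answer: bl

Derivation:
After op 1 (type): buf='abc' undo_depth=1 redo_depth=0
After op 2 (delete): buf='(empty)' undo_depth=2 redo_depth=0
After op 3 (type): buf='blue' undo_depth=3 redo_depth=0
After op 4 (undo): buf='(empty)' undo_depth=2 redo_depth=1
After op 5 (type): buf='blue' undo_depth=3 redo_depth=0
After op 6 (delete): buf='bl' undo_depth=4 redo_depth=0
After op 7 (delete): buf='(empty)' undo_depth=5 redo_depth=0
After op 8 (undo): buf='bl' undo_depth=4 redo_depth=1
After op 9 (type): buf='blblue' undo_depth=5 redo_depth=0
After op 10 (undo): buf='bl' undo_depth=4 redo_depth=1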